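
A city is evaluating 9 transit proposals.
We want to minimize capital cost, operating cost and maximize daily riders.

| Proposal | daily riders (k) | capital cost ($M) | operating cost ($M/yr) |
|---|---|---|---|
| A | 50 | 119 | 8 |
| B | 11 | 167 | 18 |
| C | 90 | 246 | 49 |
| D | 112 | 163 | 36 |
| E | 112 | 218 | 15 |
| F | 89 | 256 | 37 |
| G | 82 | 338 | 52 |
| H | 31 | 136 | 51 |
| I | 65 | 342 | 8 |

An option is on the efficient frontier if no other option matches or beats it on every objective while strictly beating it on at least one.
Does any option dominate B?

A vs B: daily riders 50≥11, capital cost 119≤167, operating cost 8≤18 — A is at least as good on every objective and strictly better on at least one, so A dominates B.

Yes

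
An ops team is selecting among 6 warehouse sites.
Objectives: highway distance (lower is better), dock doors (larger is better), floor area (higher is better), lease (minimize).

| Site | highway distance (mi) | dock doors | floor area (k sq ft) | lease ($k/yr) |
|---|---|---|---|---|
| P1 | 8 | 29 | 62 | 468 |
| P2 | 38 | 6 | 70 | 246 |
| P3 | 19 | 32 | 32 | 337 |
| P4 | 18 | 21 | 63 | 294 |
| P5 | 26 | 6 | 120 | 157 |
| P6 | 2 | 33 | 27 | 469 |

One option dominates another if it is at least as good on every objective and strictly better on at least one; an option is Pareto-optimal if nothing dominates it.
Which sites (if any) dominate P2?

P5: highway distance 26≤38, dock doors 6≥6, floor area 120≥70, lease 157≤246 — dominates P2.
Others (P1, P3, P4, P6) are each worse than P2 on at least one objective.

P5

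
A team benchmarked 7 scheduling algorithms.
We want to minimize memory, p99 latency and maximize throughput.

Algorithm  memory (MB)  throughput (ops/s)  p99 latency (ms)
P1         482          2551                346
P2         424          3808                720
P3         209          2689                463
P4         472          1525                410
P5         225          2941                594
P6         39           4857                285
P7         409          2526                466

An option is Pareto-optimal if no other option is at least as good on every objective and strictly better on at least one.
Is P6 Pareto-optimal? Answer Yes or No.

P1: worse on memory (482 vs 39).
P2: worse on memory (424 vs 39).
P3: worse on memory (209 vs 39).
P4: worse on memory (472 vs 39).
P5: worse on memory (225 vs 39).
P7: worse on memory (409 vs 39).
No option is at least as good as P6 on every objective and strictly better on one.

Yes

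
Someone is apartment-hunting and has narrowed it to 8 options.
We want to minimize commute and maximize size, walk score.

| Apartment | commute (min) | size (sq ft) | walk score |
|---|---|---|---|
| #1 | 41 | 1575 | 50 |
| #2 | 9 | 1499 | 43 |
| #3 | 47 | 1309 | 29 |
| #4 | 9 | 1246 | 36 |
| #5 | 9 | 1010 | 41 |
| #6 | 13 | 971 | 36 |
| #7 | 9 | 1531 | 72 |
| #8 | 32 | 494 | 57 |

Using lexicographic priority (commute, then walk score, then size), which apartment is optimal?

First minimize commute: best is 9, kept {#2, #4, #5, #7}.
Then maximize walk score: best is 72, kept {#7}.

#7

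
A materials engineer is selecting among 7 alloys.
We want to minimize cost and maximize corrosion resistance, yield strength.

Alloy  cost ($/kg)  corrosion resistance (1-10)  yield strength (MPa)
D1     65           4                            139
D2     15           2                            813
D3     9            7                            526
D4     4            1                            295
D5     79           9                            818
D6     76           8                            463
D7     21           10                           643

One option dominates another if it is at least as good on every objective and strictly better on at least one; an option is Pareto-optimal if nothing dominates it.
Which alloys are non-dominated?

D1: dominated by D3 (cost 9≤65, corrosion resistance 7≥4, yield strength 526≥139).
D2: not dominated.
D3: not dominated.
D4: not dominated (best cost).
D5: not dominated (best yield strength).
D6: dominated by D7 (cost 21≤76, corrosion resistance 10≥8, yield strength 643≥463).
D7: not dominated (best corrosion resistance).

D2, D3, D4, D5, D7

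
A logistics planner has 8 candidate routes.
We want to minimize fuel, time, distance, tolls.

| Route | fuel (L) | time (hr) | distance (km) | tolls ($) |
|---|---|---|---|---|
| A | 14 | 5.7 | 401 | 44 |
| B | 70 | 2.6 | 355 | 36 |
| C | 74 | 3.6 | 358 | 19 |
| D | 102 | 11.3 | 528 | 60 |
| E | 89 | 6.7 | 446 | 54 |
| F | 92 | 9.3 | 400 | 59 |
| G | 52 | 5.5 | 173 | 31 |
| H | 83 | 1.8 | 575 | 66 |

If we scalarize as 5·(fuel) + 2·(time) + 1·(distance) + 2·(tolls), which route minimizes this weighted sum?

G

A: 5·14 + 2·5.7 + 1·401 + 2·44 = 570.4
B: 5·70 + 2·2.6 + 1·355 + 2·36 = 782.2
C: 5·74 + 2·3.6 + 1·358 + 2·19 = 773.2
D: 5·102 + 2·11.3 + 1·528 + 2·60 = 1180.6
E: 5·89 + 2·6.7 + 1·446 + 2·54 = 1012.4
F: 5·92 + 2·9.3 + 1·400 + 2·59 = 996.6
G: 5·52 + 2·5.5 + 1·173 + 2·31 = 506.0
H: 5·83 + 2·1.8 + 1·575 + 2·66 = 1125.6
Lowest: G at 506.0.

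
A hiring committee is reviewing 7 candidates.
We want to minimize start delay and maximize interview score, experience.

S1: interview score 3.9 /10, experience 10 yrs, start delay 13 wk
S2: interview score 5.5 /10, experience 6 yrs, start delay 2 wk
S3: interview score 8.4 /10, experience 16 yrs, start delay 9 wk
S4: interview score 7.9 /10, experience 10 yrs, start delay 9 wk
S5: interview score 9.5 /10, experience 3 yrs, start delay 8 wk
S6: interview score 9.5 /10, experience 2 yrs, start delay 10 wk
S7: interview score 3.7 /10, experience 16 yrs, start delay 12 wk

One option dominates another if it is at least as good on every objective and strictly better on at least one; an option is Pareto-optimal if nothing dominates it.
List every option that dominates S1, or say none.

S3, S4

S3: interview score 8.4≥3.9, experience 16≥10, start delay 9≤13 — dominates S1.
S4: interview score 7.9≥3.9, experience 10≥10, start delay 9≤13 — dominates S1.
Others (S2, S5, S6, S7) are each worse than S1 on at least one objective.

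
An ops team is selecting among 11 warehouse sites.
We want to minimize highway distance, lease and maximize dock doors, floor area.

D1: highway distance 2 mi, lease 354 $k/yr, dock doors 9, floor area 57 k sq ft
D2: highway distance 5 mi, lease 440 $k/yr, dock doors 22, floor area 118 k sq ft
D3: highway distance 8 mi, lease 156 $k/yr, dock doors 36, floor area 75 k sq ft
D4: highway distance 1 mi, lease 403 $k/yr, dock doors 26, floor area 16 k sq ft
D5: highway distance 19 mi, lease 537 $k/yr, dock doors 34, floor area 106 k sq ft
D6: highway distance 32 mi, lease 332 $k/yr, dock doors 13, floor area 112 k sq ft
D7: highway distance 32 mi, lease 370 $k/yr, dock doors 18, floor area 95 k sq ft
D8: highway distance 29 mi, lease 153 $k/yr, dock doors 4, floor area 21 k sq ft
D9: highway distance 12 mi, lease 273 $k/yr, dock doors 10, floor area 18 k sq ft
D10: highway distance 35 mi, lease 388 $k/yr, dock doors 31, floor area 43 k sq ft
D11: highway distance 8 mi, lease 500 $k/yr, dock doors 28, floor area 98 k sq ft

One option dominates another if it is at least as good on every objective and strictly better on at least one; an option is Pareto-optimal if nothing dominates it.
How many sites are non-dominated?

9

D1: not dominated.
D2: not dominated (best floor area).
D3: not dominated (best dock doors).
D4: not dominated (best highway distance).
D5: not dominated.
D6: not dominated.
D7: not dominated.
D8: not dominated (best lease).
D9: dominated by D3 (highway distance 8≤12, lease 156≤273, dock doors 36≥10, floor area 75≥18).
D10: dominated by D3 (highway distance 8≤35, lease 156≤388, dock doors 36≥31, floor area 75≥43).
D11: not dominated.
Pareto-optimal: D1, D2, D3, D4, D5, D6, D7, D8, D11 → 9.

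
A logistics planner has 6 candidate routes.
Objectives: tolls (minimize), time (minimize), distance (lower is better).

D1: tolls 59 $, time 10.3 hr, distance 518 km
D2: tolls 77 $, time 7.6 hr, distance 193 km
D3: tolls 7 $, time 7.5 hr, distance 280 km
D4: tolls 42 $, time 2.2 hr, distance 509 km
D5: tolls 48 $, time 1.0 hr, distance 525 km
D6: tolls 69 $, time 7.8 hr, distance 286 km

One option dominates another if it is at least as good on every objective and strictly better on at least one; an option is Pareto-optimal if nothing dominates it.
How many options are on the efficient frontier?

4

D1: dominated by D3 (tolls 7≤59, time 7.5≤10.3, distance 280≤518).
D2: not dominated (best distance).
D3: not dominated (best tolls).
D4: not dominated.
D5: not dominated (best time).
D6: dominated by D3 (tolls 7≤69, time 7.5≤7.8, distance 280≤286).
Pareto-optimal: D2, D3, D4, D5 → 4.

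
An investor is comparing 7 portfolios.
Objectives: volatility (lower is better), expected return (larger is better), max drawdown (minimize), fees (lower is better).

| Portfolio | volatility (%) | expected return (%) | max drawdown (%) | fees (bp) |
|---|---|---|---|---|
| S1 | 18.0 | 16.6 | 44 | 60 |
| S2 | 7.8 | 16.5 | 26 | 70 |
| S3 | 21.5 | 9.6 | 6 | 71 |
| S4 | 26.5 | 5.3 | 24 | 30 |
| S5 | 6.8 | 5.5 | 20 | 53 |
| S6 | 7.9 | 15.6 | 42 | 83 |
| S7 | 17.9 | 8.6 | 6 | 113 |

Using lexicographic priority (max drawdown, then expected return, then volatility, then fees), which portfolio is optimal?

First minimize max drawdown: best is 6, kept {S3, S7}.
Then maximize expected return: best is 9.6, kept {S3}.

S3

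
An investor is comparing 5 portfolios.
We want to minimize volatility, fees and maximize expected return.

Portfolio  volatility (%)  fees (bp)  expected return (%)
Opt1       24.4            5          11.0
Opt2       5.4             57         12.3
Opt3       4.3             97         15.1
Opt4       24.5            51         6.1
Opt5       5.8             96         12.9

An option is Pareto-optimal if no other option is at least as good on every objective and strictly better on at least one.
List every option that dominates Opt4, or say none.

Opt1: volatility 24.4≤24.5, fees 5≤51, expected return 11.0≥6.1 — dominates Opt4.
Others (Opt2, Opt3, Opt5) are each worse than Opt4 on at least one objective.

Opt1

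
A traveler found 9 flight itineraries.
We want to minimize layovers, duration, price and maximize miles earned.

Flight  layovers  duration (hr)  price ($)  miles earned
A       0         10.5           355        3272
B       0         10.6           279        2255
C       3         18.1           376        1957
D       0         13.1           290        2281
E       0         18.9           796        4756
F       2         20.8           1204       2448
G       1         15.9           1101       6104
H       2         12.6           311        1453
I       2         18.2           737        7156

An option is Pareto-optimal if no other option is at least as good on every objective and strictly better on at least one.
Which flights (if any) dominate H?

B

B: layovers 0≤2, duration 10.6≤12.6, price 279≤311, miles earned 2255≥1453 — dominates H.
Others (A, C, D, E, F, G, I) are each worse than H on at least one objective.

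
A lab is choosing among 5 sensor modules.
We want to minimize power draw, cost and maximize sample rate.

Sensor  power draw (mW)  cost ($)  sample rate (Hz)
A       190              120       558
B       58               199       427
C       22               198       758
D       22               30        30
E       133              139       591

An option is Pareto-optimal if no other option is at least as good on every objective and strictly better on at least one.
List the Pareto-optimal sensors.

A: not dominated.
B: dominated by C (power draw 22≤58, cost 198≤199, sample rate 758≥427).
C: not dominated (best sample rate).
D: not dominated (best cost).
E: not dominated.

A, C, D, E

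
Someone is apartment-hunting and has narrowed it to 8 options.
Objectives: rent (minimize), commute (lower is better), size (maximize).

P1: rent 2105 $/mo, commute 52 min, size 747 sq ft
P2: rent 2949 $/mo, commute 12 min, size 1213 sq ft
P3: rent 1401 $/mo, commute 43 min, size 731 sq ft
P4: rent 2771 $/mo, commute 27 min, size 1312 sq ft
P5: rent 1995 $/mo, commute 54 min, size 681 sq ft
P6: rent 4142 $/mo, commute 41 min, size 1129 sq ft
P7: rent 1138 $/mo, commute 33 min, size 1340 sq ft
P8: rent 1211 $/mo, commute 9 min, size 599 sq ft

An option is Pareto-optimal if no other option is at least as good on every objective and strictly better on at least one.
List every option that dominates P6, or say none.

P2: rent 2949≤4142, commute 12≤41, size 1213≥1129 — dominates P6.
P4: rent 2771≤4142, commute 27≤41, size 1312≥1129 — dominates P6.
P7: rent 1138≤4142, commute 33≤41, size 1340≥1129 — dominates P6.
Others (P1, P3, P5, P8) are each worse than P6 on at least one objective.

P2, P4, P7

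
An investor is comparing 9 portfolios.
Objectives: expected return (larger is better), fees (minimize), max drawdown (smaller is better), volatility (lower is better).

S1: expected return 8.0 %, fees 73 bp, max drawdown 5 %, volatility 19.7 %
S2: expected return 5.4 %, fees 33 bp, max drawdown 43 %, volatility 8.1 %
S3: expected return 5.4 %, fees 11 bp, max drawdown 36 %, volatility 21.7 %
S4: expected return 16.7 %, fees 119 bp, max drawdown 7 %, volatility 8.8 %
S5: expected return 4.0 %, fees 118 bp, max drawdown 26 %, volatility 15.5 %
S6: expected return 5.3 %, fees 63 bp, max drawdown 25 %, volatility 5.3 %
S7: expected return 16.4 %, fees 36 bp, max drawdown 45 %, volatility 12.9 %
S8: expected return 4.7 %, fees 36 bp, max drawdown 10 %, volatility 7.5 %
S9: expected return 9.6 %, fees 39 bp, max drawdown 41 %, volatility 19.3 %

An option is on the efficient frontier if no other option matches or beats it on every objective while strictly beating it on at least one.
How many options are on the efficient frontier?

8

S1: not dominated (best max drawdown).
S2: not dominated.
S3: not dominated (best fees).
S4: not dominated (best expected return).
S5: dominated by S6 (expected return 5.3≥4.0, fees 63≤118, max drawdown 25≤26, volatility 5.3≤15.5).
S6: not dominated (best volatility).
S7: not dominated.
S8: not dominated.
S9: not dominated.
Pareto-optimal: S1, S2, S3, S4, S6, S7, S8, S9 → 8.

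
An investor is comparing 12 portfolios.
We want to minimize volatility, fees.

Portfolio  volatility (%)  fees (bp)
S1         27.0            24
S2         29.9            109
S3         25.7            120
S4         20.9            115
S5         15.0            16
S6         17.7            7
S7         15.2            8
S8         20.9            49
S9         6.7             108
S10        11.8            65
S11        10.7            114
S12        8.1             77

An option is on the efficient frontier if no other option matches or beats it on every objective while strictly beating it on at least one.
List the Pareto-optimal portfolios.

S5, S6, S7, S9, S10, S12

S1: dominated by S5 (volatility 15.0≤27.0, fees 16≤24).
S2: dominated by S1 (volatility 27.0≤29.9, fees 24≤109).
S3: dominated by S4 (volatility 20.9≤25.7, fees 115≤120).
S4: dominated by S5 (volatility 15.0≤20.9, fees 16≤115).
S5: not dominated.
S6: not dominated (best fees).
S7: not dominated.
S8: dominated by S5 (volatility 15.0≤20.9, fees 16≤49).
S9: not dominated (best volatility).
S10: not dominated.
S11: dominated by S9 (volatility 6.7≤10.7, fees 108≤114).
S12: not dominated.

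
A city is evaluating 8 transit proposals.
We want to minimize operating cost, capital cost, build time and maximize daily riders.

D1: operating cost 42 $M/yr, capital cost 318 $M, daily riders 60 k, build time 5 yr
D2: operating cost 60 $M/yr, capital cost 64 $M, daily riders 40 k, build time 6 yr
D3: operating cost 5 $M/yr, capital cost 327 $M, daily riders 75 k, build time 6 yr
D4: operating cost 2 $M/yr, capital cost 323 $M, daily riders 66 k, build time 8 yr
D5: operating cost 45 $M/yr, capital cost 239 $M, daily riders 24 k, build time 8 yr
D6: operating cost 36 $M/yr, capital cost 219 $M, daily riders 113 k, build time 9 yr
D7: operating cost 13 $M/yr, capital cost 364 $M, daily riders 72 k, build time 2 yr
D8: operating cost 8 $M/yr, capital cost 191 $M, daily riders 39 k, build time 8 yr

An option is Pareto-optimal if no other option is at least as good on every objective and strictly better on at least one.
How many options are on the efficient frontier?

D1: not dominated.
D2: not dominated (best capital cost).
D3: not dominated.
D4: not dominated (best operating cost).
D5: dominated by D8 (operating cost 8≤45, capital cost 191≤239, daily riders 39≥24, build time 8≤8).
D6: not dominated (best daily riders).
D7: not dominated (best build time).
D8: not dominated.
Pareto-optimal: D1, D2, D3, D4, D6, D7, D8 → 7.

7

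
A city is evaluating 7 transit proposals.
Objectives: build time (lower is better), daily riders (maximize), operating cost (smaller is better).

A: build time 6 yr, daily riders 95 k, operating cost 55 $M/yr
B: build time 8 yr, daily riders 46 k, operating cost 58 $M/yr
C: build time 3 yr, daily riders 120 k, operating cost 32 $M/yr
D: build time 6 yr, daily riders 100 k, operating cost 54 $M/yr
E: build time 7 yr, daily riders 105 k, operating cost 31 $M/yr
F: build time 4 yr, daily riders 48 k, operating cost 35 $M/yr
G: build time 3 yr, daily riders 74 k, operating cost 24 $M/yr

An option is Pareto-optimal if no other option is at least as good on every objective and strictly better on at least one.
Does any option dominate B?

Yes

A vs B: build time 6≤8, daily riders 95≥46, operating cost 55≤58 — A is at least as good on every objective and strictly better on at least one, so A dominates B.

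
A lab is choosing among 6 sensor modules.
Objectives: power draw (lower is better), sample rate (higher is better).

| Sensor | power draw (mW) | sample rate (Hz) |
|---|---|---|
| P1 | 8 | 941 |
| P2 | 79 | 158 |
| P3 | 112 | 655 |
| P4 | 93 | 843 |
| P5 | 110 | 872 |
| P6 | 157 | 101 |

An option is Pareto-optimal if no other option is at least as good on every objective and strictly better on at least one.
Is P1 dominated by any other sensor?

P2: worse on power draw (79 vs 8).
P3: worse on power draw (112 vs 8).
P4: worse on power draw (93 vs 8).
P5: worse on power draw (110 vs 8).
P6: worse on power draw (157 vs 8).
No option is at least as good as P1 on every objective and strictly better on one.

No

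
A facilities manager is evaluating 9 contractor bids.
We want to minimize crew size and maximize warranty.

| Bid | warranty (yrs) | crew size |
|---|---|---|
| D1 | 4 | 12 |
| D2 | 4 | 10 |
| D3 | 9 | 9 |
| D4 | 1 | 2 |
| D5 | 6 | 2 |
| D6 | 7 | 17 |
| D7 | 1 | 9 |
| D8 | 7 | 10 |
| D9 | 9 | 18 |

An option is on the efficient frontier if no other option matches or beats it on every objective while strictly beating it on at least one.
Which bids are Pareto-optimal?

D3, D5

D1: dominated by D2 (warranty 4≥4, crew size 10≤12).
D2: dominated by D3 (warranty 9≥4, crew size 9≤10).
D3: not dominated.
D4: dominated by D5 (warranty 6≥1, crew size 2≤2).
D5: not dominated.
D6: dominated by D3 (warranty 9≥7, crew size 9≤17).
D7: dominated by D3 (warranty 9≥1, crew size 9≤9).
D8: dominated by D3 (warranty 9≥7, crew size 9≤10).
D9: dominated by D3 (warranty 9≥9, crew size 9≤18).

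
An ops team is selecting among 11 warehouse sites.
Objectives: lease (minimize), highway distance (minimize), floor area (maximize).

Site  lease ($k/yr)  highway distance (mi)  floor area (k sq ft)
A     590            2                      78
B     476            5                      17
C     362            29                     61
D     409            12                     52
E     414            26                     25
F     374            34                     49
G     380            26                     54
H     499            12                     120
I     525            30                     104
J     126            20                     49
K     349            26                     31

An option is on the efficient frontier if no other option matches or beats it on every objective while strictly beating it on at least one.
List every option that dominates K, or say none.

J: lease 126≤349, highway distance 20≤26, floor area 49≥31 — dominates K.
Others (A, B, C, D, E, F, G, H, I) are each worse than K on at least one objective.

J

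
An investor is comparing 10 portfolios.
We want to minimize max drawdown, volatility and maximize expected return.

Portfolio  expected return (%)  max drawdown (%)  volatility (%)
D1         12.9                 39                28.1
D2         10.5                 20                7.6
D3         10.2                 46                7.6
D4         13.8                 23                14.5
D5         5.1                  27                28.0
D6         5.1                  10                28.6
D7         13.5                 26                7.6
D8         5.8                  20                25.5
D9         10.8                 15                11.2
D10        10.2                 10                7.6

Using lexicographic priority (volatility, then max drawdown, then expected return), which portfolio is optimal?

D10

First minimize volatility: best is 7.6, kept {D2, D3, D7, D10}.
Then minimize max drawdown: best is 10, kept {D10}.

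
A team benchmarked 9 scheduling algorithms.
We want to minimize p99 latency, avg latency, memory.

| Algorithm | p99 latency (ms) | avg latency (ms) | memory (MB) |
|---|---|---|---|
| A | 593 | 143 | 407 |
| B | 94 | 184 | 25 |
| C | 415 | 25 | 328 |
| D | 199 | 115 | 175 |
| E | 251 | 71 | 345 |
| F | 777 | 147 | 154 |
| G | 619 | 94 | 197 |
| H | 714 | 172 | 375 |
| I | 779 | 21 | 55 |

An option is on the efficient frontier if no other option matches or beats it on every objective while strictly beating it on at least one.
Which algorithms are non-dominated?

A: dominated by C (p99 latency 415≤593, avg latency 25≤143, memory 328≤407).
B: not dominated (best p99 latency).
C: not dominated.
D: not dominated.
E: not dominated.
F: not dominated.
G: not dominated.
H: dominated by C (p99 latency 415≤714, avg latency 25≤172, memory 328≤375).
I: not dominated (best avg latency).

B, C, D, E, F, G, I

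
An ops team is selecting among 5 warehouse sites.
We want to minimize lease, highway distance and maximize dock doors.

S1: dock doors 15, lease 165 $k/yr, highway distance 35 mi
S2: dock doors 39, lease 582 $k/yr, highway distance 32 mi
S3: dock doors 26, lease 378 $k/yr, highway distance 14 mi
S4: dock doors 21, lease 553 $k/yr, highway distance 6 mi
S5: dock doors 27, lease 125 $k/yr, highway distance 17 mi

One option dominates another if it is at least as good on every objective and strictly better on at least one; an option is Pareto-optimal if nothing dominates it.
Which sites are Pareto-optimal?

S1: dominated by S5 (dock doors 27≥15, lease 125≤165, highway distance 17≤35).
S2: not dominated (best dock doors).
S3: not dominated.
S4: not dominated (best highway distance).
S5: not dominated (best lease).

S2, S3, S4, S5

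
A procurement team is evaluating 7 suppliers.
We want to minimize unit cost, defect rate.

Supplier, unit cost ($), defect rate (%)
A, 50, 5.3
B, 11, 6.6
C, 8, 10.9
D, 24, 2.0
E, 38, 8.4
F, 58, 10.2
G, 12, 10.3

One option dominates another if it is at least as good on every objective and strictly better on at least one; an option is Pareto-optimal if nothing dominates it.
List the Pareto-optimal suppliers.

A: dominated by D (unit cost 24≤50, defect rate 2.0≤5.3).
B: not dominated.
C: not dominated (best unit cost).
D: not dominated (best defect rate).
E: dominated by B (unit cost 11≤38, defect rate 6.6≤8.4).
F: dominated by A (unit cost 50≤58, defect rate 5.3≤10.2).
G: dominated by B (unit cost 11≤12, defect rate 6.6≤10.3).

B, C, D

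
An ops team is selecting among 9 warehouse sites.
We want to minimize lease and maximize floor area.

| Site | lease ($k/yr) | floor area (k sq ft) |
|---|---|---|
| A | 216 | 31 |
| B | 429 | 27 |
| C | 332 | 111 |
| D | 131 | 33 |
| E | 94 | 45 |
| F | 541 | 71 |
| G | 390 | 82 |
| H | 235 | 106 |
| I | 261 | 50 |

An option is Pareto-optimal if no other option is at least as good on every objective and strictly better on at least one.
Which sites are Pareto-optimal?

A: dominated by D (lease 131≤216, floor area 33≥31).
B: dominated by A (lease 216≤429, floor area 31≥27).
C: not dominated (best floor area).
D: dominated by E (lease 94≤131, floor area 45≥33).
E: not dominated (best lease).
F: dominated by C (lease 332≤541, floor area 111≥71).
G: dominated by C (lease 332≤390, floor area 111≥82).
H: not dominated.
I: dominated by H (lease 235≤261, floor area 106≥50).

C, E, H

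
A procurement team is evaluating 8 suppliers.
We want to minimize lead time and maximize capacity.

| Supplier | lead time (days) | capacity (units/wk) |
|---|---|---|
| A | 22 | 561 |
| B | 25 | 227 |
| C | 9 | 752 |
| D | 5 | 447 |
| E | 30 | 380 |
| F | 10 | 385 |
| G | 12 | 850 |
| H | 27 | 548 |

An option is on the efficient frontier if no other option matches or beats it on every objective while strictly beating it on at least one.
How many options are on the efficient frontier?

A: dominated by C (lead time 9≤22, capacity 752≥561).
B: dominated by A (lead time 22≤25, capacity 561≥227).
C: not dominated.
D: not dominated (best lead time).
E: dominated by A (lead time 22≤30, capacity 561≥380).
F: dominated by C (lead time 9≤10, capacity 752≥385).
G: not dominated (best capacity).
H: dominated by A (lead time 22≤27, capacity 561≥548).
Pareto-optimal: C, D, G → 3.

3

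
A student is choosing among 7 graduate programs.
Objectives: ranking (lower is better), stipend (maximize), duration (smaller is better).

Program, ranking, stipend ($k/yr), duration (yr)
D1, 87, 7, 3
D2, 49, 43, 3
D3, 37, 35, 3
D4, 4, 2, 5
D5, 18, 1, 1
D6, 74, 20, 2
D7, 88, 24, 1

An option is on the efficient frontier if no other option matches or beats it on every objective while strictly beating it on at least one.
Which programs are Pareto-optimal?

D2, D3, D4, D5, D6, D7

D1: dominated by D2 (ranking 49≤87, stipend 43≥7, duration 3≤3).
D2: not dominated (best stipend).
D3: not dominated.
D4: not dominated (best ranking).
D5: not dominated.
D6: not dominated.
D7: not dominated.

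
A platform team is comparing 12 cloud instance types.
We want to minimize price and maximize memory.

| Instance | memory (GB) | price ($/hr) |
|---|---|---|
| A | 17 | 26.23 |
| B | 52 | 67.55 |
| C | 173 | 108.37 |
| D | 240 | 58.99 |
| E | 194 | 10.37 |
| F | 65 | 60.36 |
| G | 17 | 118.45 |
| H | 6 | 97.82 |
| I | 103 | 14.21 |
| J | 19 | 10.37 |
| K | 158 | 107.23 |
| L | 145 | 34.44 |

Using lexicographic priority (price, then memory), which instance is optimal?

First minimize price: best is 10.37, kept {E, J}.
Then maximize memory: best is 194, kept {E}.

E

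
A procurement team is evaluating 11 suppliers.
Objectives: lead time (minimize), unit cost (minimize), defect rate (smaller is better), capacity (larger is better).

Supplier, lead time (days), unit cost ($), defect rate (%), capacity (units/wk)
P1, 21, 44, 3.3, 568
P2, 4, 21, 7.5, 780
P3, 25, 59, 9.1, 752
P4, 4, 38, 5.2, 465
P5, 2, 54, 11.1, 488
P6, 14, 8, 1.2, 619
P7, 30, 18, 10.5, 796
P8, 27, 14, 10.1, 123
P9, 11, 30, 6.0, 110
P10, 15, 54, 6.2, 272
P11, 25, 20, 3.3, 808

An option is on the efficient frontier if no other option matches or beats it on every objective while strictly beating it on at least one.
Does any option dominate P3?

Yes

P2 vs P3: lead time 4≤25, unit cost 21≤59, defect rate 7.5≤9.1, capacity 780≥752 — P2 is at least as good on every objective and strictly better on at least one, so P2 dominates P3.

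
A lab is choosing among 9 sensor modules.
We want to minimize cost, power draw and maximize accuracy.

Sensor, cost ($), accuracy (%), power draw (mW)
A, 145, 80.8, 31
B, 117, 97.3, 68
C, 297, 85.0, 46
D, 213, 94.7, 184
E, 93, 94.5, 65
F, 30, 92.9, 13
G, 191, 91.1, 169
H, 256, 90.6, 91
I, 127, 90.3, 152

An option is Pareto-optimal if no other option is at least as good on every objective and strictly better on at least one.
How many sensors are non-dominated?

3

A: dominated by F (cost 30≤145, accuracy 92.9≥80.8, power draw 13≤31).
B: not dominated (best accuracy).
C: dominated by F (cost 30≤297, accuracy 92.9≥85.0, power draw 13≤46).
D: dominated by B (cost 117≤213, accuracy 97.3≥94.7, power draw 68≤184).
E: not dominated.
F: not dominated (best cost).
G: dominated by B (cost 117≤191, accuracy 97.3≥91.1, power draw 68≤169).
H: dominated by B (cost 117≤256, accuracy 97.3≥90.6, power draw 68≤91).
I: dominated by B (cost 117≤127, accuracy 97.3≥90.3, power draw 68≤152).
Pareto-optimal: B, E, F → 3.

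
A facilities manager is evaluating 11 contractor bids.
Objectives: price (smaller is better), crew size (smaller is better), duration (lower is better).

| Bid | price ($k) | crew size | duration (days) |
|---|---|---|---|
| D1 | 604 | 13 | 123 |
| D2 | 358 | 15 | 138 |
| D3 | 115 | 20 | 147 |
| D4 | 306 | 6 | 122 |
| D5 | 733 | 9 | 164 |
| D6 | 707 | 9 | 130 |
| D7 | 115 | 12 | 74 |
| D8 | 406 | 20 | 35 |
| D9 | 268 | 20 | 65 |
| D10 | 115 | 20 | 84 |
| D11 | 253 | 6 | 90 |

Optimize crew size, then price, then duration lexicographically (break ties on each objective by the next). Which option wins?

D11

First minimize crew size: best is 6, kept {D4, D11}.
Then minimize price: best is 253, kept {D11}.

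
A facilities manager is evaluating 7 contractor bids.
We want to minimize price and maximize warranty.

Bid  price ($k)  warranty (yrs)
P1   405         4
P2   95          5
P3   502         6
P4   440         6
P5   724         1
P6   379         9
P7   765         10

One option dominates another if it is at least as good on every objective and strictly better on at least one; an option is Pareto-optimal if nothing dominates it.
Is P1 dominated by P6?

Yes

P6 vs P1: price 379≤405, warranty 9≥4 — P6 is at least as good on every objective with at least one strict improvement.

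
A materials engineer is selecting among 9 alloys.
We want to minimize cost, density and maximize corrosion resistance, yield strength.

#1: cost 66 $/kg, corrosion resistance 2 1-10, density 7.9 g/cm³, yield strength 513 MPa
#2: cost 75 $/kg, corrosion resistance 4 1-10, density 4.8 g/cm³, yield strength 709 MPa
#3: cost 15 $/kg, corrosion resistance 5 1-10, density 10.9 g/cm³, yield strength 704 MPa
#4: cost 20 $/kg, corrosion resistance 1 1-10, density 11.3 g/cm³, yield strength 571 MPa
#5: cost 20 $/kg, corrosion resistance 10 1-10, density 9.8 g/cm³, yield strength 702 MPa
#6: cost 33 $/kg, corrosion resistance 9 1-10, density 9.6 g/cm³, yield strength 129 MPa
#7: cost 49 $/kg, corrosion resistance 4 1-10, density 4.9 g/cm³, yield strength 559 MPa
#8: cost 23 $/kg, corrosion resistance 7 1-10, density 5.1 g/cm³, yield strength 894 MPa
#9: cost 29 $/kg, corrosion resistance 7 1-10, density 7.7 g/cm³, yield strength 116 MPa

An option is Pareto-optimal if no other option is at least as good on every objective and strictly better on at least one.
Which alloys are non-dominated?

#1: dominated by #7 (cost 49≤66, corrosion resistance 4≥2, density 4.9≤7.9, yield strength 559≥513).
#2: not dominated (best density).
#3: not dominated (best cost).
#4: dominated by #3 (cost 15≤20, corrosion resistance 5≥1, density 10.9≤11.3, yield strength 704≥571).
#5: not dominated (best corrosion resistance).
#6: not dominated.
#7: not dominated.
#8: not dominated (best yield strength).
#9: dominated by #8 (cost 23≤29, corrosion resistance 7≥7, density 5.1≤7.7, yield strength 894≥116).

#2, #3, #5, #6, #7, #8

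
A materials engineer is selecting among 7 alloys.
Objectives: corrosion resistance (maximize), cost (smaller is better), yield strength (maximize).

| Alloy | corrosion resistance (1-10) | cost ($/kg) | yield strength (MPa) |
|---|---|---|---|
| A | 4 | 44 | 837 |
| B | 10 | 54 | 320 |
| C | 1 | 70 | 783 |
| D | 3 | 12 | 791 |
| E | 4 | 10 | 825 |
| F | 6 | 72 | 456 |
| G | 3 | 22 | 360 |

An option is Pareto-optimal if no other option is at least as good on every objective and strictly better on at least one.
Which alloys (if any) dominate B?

none

A: worse on corrosion resistance (4 vs 10).
C: worse on corrosion resistance (1 vs 10).
D: worse on corrosion resistance (3 vs 10).
E: worse on corrosion resistance (4 vs 10).
F: worse on corrosion resistance (6 vs 10).
G: worse on corrosion resistance (3 vs 10).
No option dominates B.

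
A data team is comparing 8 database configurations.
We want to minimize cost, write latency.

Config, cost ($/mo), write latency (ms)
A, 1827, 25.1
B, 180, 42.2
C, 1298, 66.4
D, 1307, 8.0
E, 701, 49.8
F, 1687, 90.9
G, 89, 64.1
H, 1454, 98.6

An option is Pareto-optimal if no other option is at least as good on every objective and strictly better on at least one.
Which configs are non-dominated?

A: dominated by D (cost 1307≤1827, write latency 8.0≤25.1).
B: not dominated.
C: dominated by B (cost 180≤1298, write latency 42.2≤66.4).
D: not dominated (best write latency).
E: dominated by B (cost 180≤701, write latency 42.2≤49.8).
F: dominated by B (cost 180≤1687, write latency 42.2≤90.9).
G: not dominated (best cost).
H: dominated by B (cost 180≤1454, write latency 42.2≤98.6).

B, D, G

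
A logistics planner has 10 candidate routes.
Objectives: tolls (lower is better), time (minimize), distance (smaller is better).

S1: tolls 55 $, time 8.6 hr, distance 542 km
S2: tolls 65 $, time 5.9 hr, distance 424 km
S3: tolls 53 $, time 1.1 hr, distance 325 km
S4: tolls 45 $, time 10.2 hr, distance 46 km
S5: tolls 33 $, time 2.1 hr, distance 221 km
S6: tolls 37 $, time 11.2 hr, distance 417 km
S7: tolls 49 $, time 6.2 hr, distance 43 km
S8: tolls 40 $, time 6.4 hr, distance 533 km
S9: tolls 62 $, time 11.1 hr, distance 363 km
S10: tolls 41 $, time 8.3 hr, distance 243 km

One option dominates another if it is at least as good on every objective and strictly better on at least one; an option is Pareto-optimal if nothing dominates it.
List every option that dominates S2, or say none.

S3: tolls 53≤65, time 1.1≤5.9, distance 325≤424 — dominates S2.
S5: tolls 33≤65, time 2.1≤5.9, distance 221≤424 — dominates S2.
Others (S1, S4, S6, S7, S8, S9, S10) are each worse than S2 on at least one objective.

S3, S5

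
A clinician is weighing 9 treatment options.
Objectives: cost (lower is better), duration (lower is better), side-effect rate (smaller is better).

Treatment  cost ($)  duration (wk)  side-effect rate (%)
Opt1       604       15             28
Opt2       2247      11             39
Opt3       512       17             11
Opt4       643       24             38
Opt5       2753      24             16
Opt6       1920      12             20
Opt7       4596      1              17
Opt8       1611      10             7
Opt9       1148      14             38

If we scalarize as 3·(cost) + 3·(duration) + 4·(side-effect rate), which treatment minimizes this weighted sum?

Opt1: 3·604 + 3·15 + 4·28 = 1969
Opt2: 3·2247 + 3·11 + 4·39 = 6930
Opt3: 3·512 + 3·17 + 4·11 = 1631
Opt4: 3·643 + 3·24 + 4·38 = 2153
Opt5: 3·2753 + 3·24 + 4·16 = 8395
Opt6: 3·1920 + 3·12 + 4·20 = 5876
Opt7: 3·4596 + 3·1 + 4·17 = 13859
Opt8: 3·1611 + 3·10 + 4·7 = 4891
Opt9: 3·1148 + 3·14 + 4·38 = 3638
Lowest: Opt3 at 1631.

Opt3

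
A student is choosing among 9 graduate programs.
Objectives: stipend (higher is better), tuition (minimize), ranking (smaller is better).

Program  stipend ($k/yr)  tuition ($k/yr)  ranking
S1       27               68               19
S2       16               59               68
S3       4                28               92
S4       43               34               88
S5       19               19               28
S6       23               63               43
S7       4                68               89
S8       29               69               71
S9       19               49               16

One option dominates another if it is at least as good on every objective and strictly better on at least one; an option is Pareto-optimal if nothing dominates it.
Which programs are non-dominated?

S1, S4, S5, S6, S8, S9

S1: not dominated.
S2: dominated by S5 (stipend 19≥16, tuition 19≤59, ranking 28≤68).
S3: dominated by S5 (stipend 19≥4, tuition 19≤28, ranking 28≤92).
S4: not dominated (best stipend).
S5: not dominated (best tuition).
S6: not dominated.
S7: dominated by S1 (stipend 27≥4, tuition 68≤68, ranking 19≤89).
S8: not dominated.
S9: not dominated (best ranking).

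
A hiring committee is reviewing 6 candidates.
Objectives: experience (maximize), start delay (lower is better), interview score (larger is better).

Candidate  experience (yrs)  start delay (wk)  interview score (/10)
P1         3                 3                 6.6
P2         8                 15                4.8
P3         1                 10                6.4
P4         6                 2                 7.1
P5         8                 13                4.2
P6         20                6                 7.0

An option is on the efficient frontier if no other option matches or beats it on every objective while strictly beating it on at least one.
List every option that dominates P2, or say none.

P6

P6: experience 20≥8, start delay 6≤15, interview score 7.0≥4.8 — dominates P2.
Others (P1, P3, P4, P5) are each worse than P2 on at least one objective.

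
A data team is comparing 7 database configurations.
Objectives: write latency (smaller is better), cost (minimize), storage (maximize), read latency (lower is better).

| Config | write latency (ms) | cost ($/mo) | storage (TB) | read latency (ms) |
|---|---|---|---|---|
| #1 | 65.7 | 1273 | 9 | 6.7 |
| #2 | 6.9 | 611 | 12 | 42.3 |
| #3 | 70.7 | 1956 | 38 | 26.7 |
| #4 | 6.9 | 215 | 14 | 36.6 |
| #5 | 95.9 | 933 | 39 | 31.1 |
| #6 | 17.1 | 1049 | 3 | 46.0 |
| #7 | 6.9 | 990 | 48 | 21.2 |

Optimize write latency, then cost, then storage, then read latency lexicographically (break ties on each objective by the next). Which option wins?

#4

First minimize write latency: best is 6.9, kept {#2, #4, #7}.
Then minimize cost: best is 215, kept {#4}.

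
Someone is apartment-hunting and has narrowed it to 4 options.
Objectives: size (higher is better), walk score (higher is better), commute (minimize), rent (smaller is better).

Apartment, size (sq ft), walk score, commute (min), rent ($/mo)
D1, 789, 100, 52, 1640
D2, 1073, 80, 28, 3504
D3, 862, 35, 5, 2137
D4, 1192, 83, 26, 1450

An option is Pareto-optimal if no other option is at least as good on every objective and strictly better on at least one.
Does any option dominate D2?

Yes

D4 vs D2: size 1192≥1073, walk score 83≥80, commute 26≤28, rent 1450≤3504 — D4 is at least as good on every objective and strictly better on at least one, so D4 dominates D2.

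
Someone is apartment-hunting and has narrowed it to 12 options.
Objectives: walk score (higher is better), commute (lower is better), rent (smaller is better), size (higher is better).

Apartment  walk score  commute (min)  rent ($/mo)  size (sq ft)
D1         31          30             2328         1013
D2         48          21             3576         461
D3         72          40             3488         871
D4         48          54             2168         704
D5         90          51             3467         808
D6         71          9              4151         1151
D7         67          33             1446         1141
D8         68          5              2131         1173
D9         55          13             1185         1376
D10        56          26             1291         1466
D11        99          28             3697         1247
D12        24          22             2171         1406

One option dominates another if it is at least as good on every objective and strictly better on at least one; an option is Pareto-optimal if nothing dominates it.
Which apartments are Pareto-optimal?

D3, D5, D6, D7, D8, D9, D10, D11, D12

D1: dominated by D8 (walk score 68≥31, commute 5≤30, rent 2131≤2328, size 1173≥1013).
D2: dominated by D8 (walk score 68≥48, commute 5≤21, rent 2131≤3576, size 1173≥461).
D3: not dominated.
D4: dominated by D7 (walk score 67≥48, commute 33≤54, rent 1446≤2168, size 1141≥704).
D5: not dominated.
D6: not dominated.
D7: not dominated.
D8: not dominated (best commute).
D9: not dominated (best rent).
D10: not dominated (best size).
D11: not dominated (best walk score).
D12: not dominated.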